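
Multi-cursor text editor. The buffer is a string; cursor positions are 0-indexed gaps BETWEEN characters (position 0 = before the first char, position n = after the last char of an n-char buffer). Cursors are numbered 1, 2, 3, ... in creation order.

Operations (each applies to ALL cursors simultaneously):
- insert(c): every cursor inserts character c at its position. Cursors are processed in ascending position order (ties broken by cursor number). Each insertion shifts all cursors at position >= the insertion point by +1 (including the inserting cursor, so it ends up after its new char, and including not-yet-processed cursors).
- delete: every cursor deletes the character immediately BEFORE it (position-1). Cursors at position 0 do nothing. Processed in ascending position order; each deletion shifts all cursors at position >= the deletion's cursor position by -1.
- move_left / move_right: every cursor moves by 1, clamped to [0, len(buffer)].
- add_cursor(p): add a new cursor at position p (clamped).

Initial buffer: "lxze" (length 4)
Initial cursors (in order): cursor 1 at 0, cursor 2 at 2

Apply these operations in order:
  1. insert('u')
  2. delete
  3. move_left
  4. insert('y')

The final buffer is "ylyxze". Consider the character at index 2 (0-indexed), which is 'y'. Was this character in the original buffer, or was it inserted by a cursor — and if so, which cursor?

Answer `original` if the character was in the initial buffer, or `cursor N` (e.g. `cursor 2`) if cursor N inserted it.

After op 1 (insert('u')): buffer="ulxuze" (len 6), cursors c1@1 c2@4, authorship 1..2..
After op 2 (delete): buffer="lxze" (len 4), cursors c1@0 c2@2, authorship ....
After op 3 (move_left): buffer="lxze" (len 4), cursors c1@0 c2@1, authorship ....
After op 4 (insert('y')): buffer="ylyxze" (len 6), cursors c1@1 c2@3, authorship 1.2...
Authorship (.=original, N=cursor N): 1 . 2 . . .
Index 2: author = 2

Answer: cursor 2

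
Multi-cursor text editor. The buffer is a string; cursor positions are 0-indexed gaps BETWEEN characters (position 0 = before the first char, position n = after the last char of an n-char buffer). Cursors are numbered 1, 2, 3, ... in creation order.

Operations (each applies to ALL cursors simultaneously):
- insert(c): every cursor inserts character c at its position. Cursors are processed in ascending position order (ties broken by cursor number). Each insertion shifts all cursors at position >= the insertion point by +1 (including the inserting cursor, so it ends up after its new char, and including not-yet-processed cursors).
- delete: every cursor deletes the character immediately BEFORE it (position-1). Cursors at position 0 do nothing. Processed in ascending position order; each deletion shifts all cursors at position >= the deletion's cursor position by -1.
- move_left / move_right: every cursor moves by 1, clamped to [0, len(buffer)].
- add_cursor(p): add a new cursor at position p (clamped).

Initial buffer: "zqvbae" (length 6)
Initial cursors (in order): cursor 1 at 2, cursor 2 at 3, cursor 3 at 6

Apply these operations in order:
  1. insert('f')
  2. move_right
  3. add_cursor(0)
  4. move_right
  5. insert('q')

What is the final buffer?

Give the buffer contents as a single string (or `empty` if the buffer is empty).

Answer: zqqfvfqbaqefq

Derivation:
After op 1 (insert('f')): buffer="zqfvfbaef" (len 9), cursors c1@3 c2@5 c3@9, authorship ..1.2...3
After op 2 (move_right): buffer="zqfvfbaef" (len 9), cursors c1@4 c2@6 c3@9, authorship ..1.2...3
After op 3 (add_cursor(0)): buffer="zqfvfbaef" (len 9), cursors c4@0 c1@4 c2@6 c3@9, authorship ..1.2...3
After op 4 (move_right): buffer="zqfvfbaef" (len 9), cursors c4@1 c1@5 c2@7 c3@9, authorship ..1.2...3
After op 5 (insert('q')): buffer="zqqfvfqbaqefq" (len 13), cursors c4@2 c1@7 c2@10 c3@13, authorship .4.1.21..2.33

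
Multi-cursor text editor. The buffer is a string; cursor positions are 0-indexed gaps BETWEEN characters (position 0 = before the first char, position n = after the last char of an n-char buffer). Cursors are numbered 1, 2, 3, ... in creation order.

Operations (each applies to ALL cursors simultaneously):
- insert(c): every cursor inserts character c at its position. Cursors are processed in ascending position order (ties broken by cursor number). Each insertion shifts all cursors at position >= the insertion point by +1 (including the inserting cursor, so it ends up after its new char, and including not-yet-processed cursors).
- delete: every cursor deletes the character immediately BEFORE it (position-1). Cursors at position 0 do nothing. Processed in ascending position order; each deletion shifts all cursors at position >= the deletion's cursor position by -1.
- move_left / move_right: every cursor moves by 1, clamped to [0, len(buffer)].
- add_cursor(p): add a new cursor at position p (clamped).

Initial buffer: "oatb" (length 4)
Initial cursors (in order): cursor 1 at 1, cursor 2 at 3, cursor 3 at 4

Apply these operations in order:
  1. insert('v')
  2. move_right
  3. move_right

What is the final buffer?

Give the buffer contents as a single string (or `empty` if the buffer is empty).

After op 1 (insert('v')): buffer="ovatvbv" (len 7), cursors c1@2 c2@5 c3@7, authorship .1..2.3
After op 2 (move_right): buffer="ovatvbv" (len 7), cursors c1@3 c2@6 c3@7, authorship .1..2.3
After op 3 (move_right): buffer="ovatvbv" (len 7), cursors c1@4 c2@7 c3@7, authorship .1..2.3

Answer: ovatvbv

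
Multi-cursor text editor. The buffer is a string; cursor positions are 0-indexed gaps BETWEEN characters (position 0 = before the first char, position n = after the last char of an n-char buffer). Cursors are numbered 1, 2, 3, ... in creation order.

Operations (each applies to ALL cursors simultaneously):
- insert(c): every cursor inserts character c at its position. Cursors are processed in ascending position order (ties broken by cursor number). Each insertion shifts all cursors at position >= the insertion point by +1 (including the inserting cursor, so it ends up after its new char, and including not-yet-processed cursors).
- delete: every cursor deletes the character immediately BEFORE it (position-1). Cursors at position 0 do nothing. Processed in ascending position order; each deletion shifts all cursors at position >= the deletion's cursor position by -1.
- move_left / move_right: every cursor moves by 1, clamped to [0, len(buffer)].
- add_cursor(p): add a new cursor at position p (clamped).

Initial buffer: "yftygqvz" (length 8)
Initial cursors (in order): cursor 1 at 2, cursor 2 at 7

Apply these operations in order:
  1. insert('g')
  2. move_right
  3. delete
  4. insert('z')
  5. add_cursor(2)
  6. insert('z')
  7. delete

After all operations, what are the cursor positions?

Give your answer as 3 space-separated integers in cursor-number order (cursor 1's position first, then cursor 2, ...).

Answer: 4 10 2

Derivation:
After op 1 (insert('g')): buffer="yfgtygqvgz" (len 10), cursors c1@3 c2@9, authorship ..1.....2.
After op 2 (move_right): buffer="yfgtygqvgz" (len 10), cursors c1@4 c2@10, authorship ..1.....2.
After op 3 (delete): buffer="yfgygqvg" (len 8), cursors c1@3 c2@8, authorship ..1....2
After op 4 (insert('z')): buffer="yfgzygqvgz" (len 10), cursors c1@4 c2@10, authorship ..11....22
After op 5 (add_cursor(2)): buffer="yfgzygqvgz" (len 10), cursors c3@2 c1@4 c2@10, authorship ..11....22
After op 6 (insert('z')): buffer="yfzgzzygqvgzz" (len 13), cursors c3@3 c1@6 c2@13, authorship ..3111....222
After op 7 (delete): buffer="yfgzygqvgz" (len 10), cursors c3@2 c1@4 c2@10, authorship ..11....22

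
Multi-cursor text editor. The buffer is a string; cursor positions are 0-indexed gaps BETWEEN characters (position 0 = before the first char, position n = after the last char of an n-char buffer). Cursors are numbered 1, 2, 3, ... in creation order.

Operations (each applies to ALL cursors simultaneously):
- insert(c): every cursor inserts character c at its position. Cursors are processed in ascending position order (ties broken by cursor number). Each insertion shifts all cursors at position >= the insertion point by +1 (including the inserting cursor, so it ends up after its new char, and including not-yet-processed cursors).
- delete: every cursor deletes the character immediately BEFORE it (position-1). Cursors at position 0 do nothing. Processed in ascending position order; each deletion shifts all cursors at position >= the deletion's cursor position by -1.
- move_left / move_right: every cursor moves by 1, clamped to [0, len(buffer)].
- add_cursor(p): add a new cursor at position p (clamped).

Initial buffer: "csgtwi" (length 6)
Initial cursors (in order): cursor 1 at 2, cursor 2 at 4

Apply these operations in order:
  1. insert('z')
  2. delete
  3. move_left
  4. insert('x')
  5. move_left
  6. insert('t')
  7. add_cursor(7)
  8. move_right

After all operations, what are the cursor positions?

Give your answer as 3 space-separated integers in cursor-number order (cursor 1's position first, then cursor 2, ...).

Answer: 3 7 8

Derivation:
After op 1 (insert('z')): buffer="cszgtzwi" (len 8), cursors c1@3 c2@6, authorship ..1..2..
After op 2 (delete): buffer="csgtwi" (len 6), cursors c1@2 c2@4, authorship ......
After op 3 (move_left): buffer="csgtwi" (len 6), cursors c1@1 c2@3, authorship ......
After op 4 (insert('x')): buffer="cxsgxtwi" (len 8), cursors c1@2 c2@5, authorship .1..2...
After op 5 (move_left): buffer="cxsgxtwi" (len 8), cursors c1@1 c2@4, authorship .1..2...
After op 6 (insert('t')): buffer="ctxsgtxtwi" (len 10), cursors c1@2 c2@6, authorship .11..22...
After op 7 (add_cursor(7)): buffer="ctxsgtxtwi" (len 10), cursors c1@2 c2@6 c3@7, authorship .11..22...
After op 8 (move_right): buffer="ctxsgtxtwi" (len 10), cursors c1@3 c2@7 c3@8, authorship .11..22...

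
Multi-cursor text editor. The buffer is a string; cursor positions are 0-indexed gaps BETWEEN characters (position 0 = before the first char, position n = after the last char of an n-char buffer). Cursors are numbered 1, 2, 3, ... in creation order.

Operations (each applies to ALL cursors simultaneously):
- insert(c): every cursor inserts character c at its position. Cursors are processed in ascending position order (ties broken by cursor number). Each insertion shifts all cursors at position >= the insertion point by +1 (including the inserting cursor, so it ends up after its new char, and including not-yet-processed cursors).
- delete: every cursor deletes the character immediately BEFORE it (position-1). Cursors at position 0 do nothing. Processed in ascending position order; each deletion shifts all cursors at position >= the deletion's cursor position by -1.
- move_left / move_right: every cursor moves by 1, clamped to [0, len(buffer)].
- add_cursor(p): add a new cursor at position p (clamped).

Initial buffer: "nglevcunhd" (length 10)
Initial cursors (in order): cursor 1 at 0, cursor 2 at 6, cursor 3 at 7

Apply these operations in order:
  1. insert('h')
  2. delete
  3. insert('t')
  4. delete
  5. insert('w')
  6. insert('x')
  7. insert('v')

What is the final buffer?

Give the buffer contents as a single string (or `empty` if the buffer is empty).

After op 1 (insert('h')): buffer="hnglevchuhnhd" (len 13), cursors c1@1 c2@8 c3@10, authorship 1......2.3...
After op 2 (delete): buffer="nglevcunhd" (len 10), cursors c1@0 c2@6 c3@7, authorship ..........
After op 3 (insert('t')): buffer="tnglevctutnhd" (len 13), cursors c1@1 c2@8 c3@10, authorship 1......2.3...
After op 4 (delete): buffer="nglevcunhd" (len 10), cursors c1@0 c2@6 c3@7, authorship ..........
After op 5 (insert('w')): buffer="wnglevcwuwnhd" (len 13), cursors c1@1 c2@8 c3@10, authorship 1......2.3...
After op 6 (insert('x')): buffer="wxnglevcwxuwxnhd" (len 16), cursors c1@2 c2@10 c3@13, authorship 11......22.33...
After op 7 (insert('v')): buffer="wxvnglevcwxvuwxvnhd" (len 19), cursors c1@3 c2@12 c3@16, authorship 111......222.333...

Answer: wxvnglevcwxvuwxvnhd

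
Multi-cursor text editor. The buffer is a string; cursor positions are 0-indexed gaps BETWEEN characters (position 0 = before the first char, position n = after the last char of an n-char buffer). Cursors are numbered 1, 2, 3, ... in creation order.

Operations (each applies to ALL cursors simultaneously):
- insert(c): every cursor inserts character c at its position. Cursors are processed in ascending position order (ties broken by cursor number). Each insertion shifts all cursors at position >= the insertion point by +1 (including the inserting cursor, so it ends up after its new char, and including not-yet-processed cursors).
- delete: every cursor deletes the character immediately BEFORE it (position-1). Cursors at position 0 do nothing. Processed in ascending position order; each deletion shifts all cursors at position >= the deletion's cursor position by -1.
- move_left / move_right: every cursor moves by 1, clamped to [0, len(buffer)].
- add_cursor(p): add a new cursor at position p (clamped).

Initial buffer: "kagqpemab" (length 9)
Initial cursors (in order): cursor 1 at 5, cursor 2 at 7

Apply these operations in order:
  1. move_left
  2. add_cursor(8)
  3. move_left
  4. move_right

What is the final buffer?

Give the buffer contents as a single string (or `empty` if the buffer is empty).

Answer: kagqpemab

Derivation:
After op 1 (move_left): buffer="kagqpemab" (len 9), cursors c1@4 c2@6, authorship .........
After op 2 (add_cursor(8)): buffer="kagqpemab" (len 9), cursors c1@4 c2@6 c3@8, authorship .........
After op 3 (move_left): buffer="kagqpemab" (len 9), cursors c1@3 c2@5 c3@7, authorship .........
After op 4 (move_right): buffer="kagqpemab" (len 9), cursors c1@4 c2@6 c3@8, authorship .........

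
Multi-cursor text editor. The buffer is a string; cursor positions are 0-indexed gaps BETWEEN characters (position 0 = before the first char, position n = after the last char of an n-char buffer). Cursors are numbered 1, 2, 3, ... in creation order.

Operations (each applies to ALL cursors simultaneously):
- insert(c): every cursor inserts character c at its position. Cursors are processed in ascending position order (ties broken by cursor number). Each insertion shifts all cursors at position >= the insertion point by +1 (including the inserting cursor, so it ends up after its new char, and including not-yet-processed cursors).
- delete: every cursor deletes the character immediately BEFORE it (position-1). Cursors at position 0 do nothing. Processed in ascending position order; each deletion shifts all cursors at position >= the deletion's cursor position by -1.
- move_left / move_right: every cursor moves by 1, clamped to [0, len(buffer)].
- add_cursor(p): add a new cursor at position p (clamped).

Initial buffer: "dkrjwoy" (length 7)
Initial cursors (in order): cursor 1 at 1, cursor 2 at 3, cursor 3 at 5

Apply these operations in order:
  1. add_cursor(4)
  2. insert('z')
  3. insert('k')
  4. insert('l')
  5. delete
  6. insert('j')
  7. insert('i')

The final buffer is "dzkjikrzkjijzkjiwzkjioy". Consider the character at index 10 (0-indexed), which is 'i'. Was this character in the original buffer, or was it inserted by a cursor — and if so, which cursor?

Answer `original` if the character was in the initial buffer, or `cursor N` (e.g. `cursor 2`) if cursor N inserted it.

After op 1 (add_cursor(4)): buffer="dkrjwoy" (len 7), cursors c1@1 c2@3 c4@4 c3@5, authorship .......
After op 2 (insert('z')): buffer="dzkrzjzwzoy" (len 11), cursors c1@2 c2@5 c4@7 c3@9, authorship .1..2.4.3..
After op 3 (insert('k')): buffer="dzkkrzkjzkwzkoy" (len 15), cursors c1@3 c2@7 c4@10 c3@13, authorship .11..22.44.33..
After op 4 (insert('l')): buffer="dzklkrzkljzklwzkloy" (len 19), cursors c1@4 c2@9 c4@13 c3@17, authorship .111..222.444.333..
After op 5 (delete): buffer="dzkkrzkjzkwzkoy" (len 15), cursors c1@3 c2@7 c4@10 c3@13, authorship .11..22.44.33..
After op 6 (insert('j')): buffer="dzkjkrzkjjzkjwzkjoy" (len 19), cursors c1@4 c2@9 c4@13 c3@17, authorship .111..222.444.333..
After op 7 (insert('i')): buffer="dzkjikrzkjijzkjiwzkjioy" (len 23), cursors c1@5 c2@11 c4@16 c3@21, authorship .1111..2222.4444.3333..
Authorship (.=original, N=cursor N): . 1 1 1 1 . . 2 2 2 2 . 4 4 4 4 . 3 3 3 3 . .
Index 10: author = 2

Answer: cursor 2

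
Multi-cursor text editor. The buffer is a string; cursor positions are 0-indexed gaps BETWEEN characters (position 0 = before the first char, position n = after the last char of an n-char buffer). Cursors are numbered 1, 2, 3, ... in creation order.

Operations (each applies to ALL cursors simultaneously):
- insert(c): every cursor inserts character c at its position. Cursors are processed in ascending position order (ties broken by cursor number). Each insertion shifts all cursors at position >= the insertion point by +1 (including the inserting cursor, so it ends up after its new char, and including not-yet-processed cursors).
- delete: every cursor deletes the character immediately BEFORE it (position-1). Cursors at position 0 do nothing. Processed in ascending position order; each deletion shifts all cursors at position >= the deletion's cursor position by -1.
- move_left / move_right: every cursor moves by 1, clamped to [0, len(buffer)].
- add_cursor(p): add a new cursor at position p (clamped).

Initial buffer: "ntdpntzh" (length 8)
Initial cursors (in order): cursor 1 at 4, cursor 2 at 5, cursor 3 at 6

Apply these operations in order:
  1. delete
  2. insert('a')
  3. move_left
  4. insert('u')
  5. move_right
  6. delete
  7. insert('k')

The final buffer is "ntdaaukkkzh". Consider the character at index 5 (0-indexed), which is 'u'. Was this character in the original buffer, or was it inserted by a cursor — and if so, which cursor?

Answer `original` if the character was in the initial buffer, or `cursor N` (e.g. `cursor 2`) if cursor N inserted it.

Answer: cursor 1

Derivation:
After op 1 (delete): buffer="ntdzh" (len 5), cursors c1@3 c2@3 c3@3, authorship .....
After op 2 (insert('a')): buffer="ntdaaazh" (len 8), cursors c1@6 c2@6 c3@6, authorship ...123..
After op 3 (move_left): buffer="ntdaaazh" (len 8), cursors c1@5 c2@5 c3@5, authorship ...123..
After op 4 (insert('u')): buffer="ntdaauuuazh" (len 11), cursors c1@8 c2@8 c3@8, authorship ...121233..
After op 5 (move_right): buffer="ntdaauuuazh" (len 11), cursors c1@9 c2@9 c3@9, authorship ...121233..
After op 6 (delete): buffer="ntdaauzh" (len 8), cursors c1@6 c2@6 c3@6, authorship ...121..
After op 7 (insert('k')): buffer="ntdaaukkkzh" (len 11), cursors c1@9 c2@9 c3@9, authorship ...121123..
Authorship (.=original, N=cursor N): . . . 1 2 1 1 2 3 . .
Index 5: author = 1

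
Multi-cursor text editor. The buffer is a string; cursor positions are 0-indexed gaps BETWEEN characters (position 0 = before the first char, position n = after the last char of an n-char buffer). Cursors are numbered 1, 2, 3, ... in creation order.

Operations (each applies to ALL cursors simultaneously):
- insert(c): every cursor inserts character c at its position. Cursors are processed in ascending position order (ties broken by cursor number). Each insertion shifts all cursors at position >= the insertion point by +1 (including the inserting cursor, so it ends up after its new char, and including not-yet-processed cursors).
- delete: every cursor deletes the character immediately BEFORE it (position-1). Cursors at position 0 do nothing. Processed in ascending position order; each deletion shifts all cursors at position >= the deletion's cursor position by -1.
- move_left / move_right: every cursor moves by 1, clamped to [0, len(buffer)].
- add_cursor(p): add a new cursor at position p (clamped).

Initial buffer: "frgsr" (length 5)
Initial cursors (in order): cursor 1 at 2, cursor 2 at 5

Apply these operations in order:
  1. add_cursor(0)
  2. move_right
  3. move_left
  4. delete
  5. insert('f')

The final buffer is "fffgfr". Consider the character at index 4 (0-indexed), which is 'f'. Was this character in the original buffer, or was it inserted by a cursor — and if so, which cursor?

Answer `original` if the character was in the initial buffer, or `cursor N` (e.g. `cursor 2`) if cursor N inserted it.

After op 1 (add_cursor(0)): buffer="frgsr" (len 5), cursors c3@0 c1@2 c2@5, authorship .....
After op 2 (move_right): buffer="frgsr" (len 5), cursors c3@1 c1@3 c2@5, authorship .....
After op 3 (move_left): buffer="frgsr" (len 5), cursors c3@0 c1@2 c2@4, authorship .....
After op 4 (delete): buffer="fgr" (len 3), cursors c3@0 c1@1 c2@2, authorship ...
After op 5 (insert('f')): buffer="fffgfr" (len 6), cursors c3@1 c1@3 c2@5, authorship 3.1.2.
Authorship (.=original, N=cursor N): 3 . 1 . 2 .
Index 4: author = 2

Answer: cursor 2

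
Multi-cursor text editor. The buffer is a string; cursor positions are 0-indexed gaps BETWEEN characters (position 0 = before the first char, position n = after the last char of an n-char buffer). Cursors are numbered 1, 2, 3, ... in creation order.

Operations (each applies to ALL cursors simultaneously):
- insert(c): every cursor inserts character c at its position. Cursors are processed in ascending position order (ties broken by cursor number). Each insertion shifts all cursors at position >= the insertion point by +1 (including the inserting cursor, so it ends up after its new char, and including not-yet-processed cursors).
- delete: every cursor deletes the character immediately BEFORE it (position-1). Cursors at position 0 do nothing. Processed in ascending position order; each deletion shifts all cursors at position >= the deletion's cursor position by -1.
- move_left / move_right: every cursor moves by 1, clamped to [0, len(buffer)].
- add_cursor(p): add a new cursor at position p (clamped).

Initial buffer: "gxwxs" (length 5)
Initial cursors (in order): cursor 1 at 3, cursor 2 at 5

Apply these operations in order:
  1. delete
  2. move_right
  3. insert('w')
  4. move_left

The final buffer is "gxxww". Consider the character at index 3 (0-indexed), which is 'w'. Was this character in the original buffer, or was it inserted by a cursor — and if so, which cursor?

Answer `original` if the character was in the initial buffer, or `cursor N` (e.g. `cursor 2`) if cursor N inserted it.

After op 1 (delete): buffer="gxx" (len 3), cursors c1@2 c2@3, authorship ...
After op 2 (move_right): buffer="gxx" (len 3), cursors c1@3 c2@3, authorship ...
After op 3 (insert('w')): buffer="gxxww" (len 5), cursors c1@5 c2@5, authorship ...12
After op 4 (move_left): buffer="gxxww" (len 5), cursors c1@4 c2@4, authorship ...12
Authorship (.=original, N=cursor N): . . . 1 2
Index 3: author = 1

Answer: cursor 1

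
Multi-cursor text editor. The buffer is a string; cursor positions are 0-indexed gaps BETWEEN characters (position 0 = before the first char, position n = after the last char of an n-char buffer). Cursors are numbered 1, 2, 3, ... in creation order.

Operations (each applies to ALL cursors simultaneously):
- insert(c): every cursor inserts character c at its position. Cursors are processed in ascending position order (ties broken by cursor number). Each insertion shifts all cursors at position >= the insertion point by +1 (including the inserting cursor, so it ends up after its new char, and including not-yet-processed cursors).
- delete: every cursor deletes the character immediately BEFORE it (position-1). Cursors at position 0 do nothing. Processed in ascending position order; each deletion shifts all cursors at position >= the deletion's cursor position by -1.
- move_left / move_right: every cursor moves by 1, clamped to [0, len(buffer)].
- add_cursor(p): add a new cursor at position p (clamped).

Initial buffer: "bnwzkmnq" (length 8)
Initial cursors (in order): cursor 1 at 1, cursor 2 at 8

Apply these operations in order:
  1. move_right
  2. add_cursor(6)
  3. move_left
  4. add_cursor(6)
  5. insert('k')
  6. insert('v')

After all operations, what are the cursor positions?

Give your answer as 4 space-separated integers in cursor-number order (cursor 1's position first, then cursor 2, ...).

Answer: 3 15 9 12

Derivation:
After op 1 (move_right): buffer="bnwzkmnq" (len 8), cursors c1@2 c2@8, authorship ........
After op 2 (add_cursor(6)): buffer="bnwzkmnq" (len 8), cursors c1@2 c3@6 c2@8, authorship ........
After op 3 (move_left): buffer="bnwzkmnq" (len 8), cursors c1@1 c3@5 c2@7, authorship ........
After op 4 (add_cursor(6)): buffer="bnwzkmnq" (len 8), cursors c1@1 c3@5 c4@6 c2@7, authorship ........
After op 5 (insert('k')): buffer="bknwzkkmknkq" (len 12), cursors c1@2 c3@7 c4@9 c2@11, authorship .1....3.4.2.
After op 6 (insert('v')): buffer="bkvnwzkkvmkvnkvq" (len 16), cursors c1@3 c3@9 c4@12 c2@15, authorship .11....33.44.22.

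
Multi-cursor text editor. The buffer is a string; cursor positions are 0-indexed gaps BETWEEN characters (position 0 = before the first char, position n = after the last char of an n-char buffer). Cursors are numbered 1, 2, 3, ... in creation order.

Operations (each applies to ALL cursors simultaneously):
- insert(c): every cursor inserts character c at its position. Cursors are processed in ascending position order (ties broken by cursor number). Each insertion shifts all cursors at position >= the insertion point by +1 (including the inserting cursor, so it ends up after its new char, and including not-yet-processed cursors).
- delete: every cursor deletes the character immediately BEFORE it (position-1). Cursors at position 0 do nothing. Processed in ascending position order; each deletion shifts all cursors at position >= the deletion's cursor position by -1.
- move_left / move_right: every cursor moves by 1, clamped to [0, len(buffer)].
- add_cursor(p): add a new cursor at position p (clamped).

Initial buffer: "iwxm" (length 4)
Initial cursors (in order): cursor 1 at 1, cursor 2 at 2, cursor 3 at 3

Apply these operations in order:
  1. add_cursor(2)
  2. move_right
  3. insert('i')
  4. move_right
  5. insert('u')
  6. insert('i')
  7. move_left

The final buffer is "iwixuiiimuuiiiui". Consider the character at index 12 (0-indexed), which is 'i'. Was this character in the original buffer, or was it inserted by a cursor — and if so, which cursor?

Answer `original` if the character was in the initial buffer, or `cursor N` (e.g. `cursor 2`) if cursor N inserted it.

Answer: cursor 4

Derivation:
After op 1 (add_cursor(2)): buffer="iwxm" (len 4), cursors c1@1 c2@2 c4@2 c3@3, authorship ....
After op 2 (move_right): buffer="iwxm" (len 4), cursors c1@2 c2@3 c4@3 c3@4, authorship ....
After op 3 (insert('i')): buffer="iwixiimi" (len 8), cursors c1@3 c2@6 c4@6 c3@8, authorship ..1.24.3
After op 4 (move_right): buffer="iwixiimi" (len 8), cursors c1@4 c2@7 c4@7 c3@8, authorship ..1.24.3
After op 5 (insert('u')): buffer="iwixuiimuuiu" (len 12), cursors c1@5 c2@10 c4@10 c3@12, authorship ..1.124.2433
After op 6 (insert('i')): buffer="iwixuiiimuuiiiui" (len 16), cursors c1@6 c2@13 c4@13 c3@16, authorship ..1.1124.2424333
After op 7 (move_left): buffer="iwixuiiimuuiiiui" (len 16), cursors c1@5 c2@12 c4@12 c3@15, authorship ..1.1124.2424333
Authorship (.=original, N=cursor N): . . 1 . 1 1 2 4 . 2 4 2 4 3 3 3
Index 12: author = 4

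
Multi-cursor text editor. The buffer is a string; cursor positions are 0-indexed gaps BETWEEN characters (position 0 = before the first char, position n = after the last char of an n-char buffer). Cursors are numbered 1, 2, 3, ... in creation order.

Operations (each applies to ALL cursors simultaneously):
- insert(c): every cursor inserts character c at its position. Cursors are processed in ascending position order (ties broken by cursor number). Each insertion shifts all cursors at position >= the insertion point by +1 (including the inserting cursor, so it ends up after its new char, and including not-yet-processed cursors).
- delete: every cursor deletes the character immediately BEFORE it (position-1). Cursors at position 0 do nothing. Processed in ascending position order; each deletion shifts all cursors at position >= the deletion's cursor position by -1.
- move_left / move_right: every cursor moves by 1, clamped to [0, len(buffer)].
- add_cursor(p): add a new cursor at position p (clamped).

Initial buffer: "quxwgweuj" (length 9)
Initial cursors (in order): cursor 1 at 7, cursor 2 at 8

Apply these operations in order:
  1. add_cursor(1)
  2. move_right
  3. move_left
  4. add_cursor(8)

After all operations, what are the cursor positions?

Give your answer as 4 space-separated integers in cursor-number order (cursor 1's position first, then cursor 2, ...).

Answer: 7 8 1 8

Derivation:
After op 1 (add_cursor(1)): buffer="quxwgweuj" (len 9), cursors c3@1 c1@7 c2@8, authorship .........
After op 2 (move_right): buffer="quxwgweuj" (len 9), cursors c3@2 c1@8 c2@9, authorship .........
After op 3 (move_left): buffer="quxwgweuj" (len 9), cursors c3@1 c1@7 c2@8, authorship .........
After op 4 (add_cursor(8)): buffer="quxwgweuj" (len 9), cursors c3@1 c1@7 c2@8 c4@8, authorship .........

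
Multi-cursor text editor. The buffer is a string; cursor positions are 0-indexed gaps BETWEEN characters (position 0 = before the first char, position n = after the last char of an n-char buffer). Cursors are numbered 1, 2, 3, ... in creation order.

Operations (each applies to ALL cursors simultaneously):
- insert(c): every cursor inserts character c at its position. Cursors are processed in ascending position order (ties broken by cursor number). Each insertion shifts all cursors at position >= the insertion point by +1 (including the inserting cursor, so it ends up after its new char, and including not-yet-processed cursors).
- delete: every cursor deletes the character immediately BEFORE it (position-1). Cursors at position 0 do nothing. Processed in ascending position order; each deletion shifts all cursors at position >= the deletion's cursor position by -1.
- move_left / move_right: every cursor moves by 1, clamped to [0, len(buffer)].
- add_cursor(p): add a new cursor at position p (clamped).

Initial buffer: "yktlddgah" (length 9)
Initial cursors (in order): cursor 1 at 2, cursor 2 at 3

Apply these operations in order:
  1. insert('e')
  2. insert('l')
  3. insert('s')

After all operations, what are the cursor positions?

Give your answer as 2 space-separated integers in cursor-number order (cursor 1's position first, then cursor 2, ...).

Answer: 5 9

Derivation:
After op 1 (insert('e')): buffer="yketelddgah" (len 11), cursors c1@3 c2@5, authorship ..1.2......
After op 2 (insert('l')): buffer="ykeltellddgah" (len 13), cursors c1@4 c2@7, authorship ..11.22......
After op 3 (insert('s')): buffer="ykelstelslddgah" (len 15), cursors c1@5 c2@9, authorship ..111.222......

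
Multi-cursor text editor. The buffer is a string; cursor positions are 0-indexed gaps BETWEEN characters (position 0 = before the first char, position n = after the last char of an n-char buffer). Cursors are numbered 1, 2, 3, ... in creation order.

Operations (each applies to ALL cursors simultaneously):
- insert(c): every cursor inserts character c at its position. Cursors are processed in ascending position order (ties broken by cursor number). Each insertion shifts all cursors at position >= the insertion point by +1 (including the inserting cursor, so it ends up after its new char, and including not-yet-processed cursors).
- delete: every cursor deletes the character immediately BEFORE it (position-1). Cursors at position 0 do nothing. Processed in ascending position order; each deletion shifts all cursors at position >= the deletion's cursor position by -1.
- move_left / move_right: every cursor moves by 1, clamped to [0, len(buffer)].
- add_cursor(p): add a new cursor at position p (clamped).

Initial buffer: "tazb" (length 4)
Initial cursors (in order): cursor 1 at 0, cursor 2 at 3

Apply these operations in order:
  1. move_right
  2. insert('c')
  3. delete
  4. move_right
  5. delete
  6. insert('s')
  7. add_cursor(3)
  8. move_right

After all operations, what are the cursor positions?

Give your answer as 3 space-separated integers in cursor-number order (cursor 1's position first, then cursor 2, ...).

After op 1 (move_right): buffer="tazb" (len 4), cursors c1@1 c2@4, authorship ....
After op 2 (insert('c')): buffer="tcazbc" (len 6), cursors c1@2 c2@6, authorship .1...2
After op 3 (delete): buffer="tazb" (len 4), cursors c1@1 c2@4, authorship ....
After op 4 (move_right): buffer="tazb" (len 4), cursors c1@2 c2@4, authorship ....
After op 5 (delete): buffer="tz" (len 2), cursors c1@1 c2@2, authorship ..
After op 6 (insert('s')): buffer="tszs" (len 4), cursors c1@2 c2@4, authorship .1.2
After op 7 (add_cursor(3)): buffer="tszs" (len 4), cursors c1@2 c3@3 c2@4, authorship .1.2
After op 8 (move_right): buffer="tszs" (len 4), cursors c1@3 c2@4 c3@4, authorship .1.2

Answer: 3 4 4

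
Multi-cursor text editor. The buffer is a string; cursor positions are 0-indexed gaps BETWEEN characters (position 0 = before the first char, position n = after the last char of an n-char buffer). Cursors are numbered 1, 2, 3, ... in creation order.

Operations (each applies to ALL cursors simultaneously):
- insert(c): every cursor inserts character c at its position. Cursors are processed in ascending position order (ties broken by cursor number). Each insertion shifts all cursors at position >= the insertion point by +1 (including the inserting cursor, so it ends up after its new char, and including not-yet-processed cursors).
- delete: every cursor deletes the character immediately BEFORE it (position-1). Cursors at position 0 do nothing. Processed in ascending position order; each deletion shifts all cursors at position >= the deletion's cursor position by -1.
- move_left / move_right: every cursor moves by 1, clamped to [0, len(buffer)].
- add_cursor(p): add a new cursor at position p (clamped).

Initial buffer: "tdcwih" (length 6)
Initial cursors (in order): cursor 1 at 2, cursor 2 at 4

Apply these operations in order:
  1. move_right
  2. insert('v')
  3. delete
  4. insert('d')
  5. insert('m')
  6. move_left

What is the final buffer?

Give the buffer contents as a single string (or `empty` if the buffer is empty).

Answer: tdcdmwidmh

Derivation:
After op 1 (move_right): buffer="tdcwih" (len 6), cursors c1@3 c2@5, authorship ......
After op 2 (insert('v')): buffer="tdcvwivh" (len 8), cursors c1@4 c2@7, authorship ...1..2.
After op 3 (delete): buffer="tdcwih" (len 6), cursors c1@3 c2@5, authorship ......
After op 4 (insert('d')): buffer="tdcdwidh" (len 8), cursors c1@4 c2@7, authorship ...1..2.
After op 5 (insert('m')): buffer="tdcdmwidmh" (len 10), cursors c1@5 c2@9, authorship ...11..22.
After op 6 (move_left): buffer="tdcdmwidmh" (len 10), cursors c1@4 c2@8, authorship ...11..22.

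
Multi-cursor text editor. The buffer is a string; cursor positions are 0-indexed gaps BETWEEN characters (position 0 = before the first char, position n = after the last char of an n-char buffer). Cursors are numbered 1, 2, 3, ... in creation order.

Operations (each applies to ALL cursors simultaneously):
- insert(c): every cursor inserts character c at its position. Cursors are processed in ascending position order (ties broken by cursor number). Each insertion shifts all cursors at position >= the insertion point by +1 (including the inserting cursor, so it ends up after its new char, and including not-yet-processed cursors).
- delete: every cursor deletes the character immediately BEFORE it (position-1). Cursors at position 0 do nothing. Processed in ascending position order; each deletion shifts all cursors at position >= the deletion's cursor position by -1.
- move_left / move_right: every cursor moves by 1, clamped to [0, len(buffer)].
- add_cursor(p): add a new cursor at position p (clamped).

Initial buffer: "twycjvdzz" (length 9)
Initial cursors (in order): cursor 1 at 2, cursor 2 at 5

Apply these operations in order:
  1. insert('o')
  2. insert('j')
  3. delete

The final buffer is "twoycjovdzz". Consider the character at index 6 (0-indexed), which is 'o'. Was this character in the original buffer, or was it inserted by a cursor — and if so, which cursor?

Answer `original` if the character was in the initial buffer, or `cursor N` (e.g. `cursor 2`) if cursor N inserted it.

After op 1 (insert('o')): buffer="twoycjovdzz" (len 11), cursors c1@3 c2@7, authorship ..1...2....
After op 2 (insert('j')): buffer="twojycjojvdzz" (len 13), cursors c1@4 c2@9, authorship ..11...22....
After op 3 (delete): buffer="twoycjovdzz" (len 11), cursors c1@3 c2@7, authorship ..1...2....
Authorship (.=original, N=cursor N): . . 1 . . . 2 . . . .
Index 6: author = 2

Answer: cursor 2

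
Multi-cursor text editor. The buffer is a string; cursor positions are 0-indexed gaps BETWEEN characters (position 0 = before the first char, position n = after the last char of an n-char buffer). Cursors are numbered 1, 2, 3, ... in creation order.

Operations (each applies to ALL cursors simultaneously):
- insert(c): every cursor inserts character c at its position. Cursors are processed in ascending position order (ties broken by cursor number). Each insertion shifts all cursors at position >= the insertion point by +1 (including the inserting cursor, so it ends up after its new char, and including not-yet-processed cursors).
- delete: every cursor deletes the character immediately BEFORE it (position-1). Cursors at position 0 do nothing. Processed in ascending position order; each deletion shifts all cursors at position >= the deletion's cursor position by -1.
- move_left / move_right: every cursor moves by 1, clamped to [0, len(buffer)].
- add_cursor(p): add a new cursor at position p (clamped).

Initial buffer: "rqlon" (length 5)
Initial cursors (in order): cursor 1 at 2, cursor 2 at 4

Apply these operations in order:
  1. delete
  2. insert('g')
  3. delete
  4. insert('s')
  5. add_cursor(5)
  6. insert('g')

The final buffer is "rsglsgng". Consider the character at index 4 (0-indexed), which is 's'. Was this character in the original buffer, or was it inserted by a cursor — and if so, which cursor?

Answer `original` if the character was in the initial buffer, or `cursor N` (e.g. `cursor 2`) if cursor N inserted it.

Answer: cursor 2

Derivation:
After op 1 (delete): buffer="rln" (len 3), cursors c1@1 c2@2, authorship ...
After op 2 (insert('g')): buffer="rglgn" (len 5), cursors c1@2 c2@4, authorship .1.2.
After op 3 (delete): buffer="rln" (len 3), cursors c1@1 c2@2, authorship ...
After op 4 (insert('s')): buffer="rslsn" (len 5), cursors c1@2 c2@4, authorship .1.2.
After op 5 (add_cursor(5)): buffer="rslsn" (len 5), cursors c1@2 c2@4 c3@5, authorship .1.2.
After op 6 (insert('g')): buffer="rsglsgng" (len 8), cursors c1@3 c2@6 c3@8, authorship .11.22.3
Authorship (.=original, N=cursor N): . 1 1 . 2 2 . 3
Index 4: author = 2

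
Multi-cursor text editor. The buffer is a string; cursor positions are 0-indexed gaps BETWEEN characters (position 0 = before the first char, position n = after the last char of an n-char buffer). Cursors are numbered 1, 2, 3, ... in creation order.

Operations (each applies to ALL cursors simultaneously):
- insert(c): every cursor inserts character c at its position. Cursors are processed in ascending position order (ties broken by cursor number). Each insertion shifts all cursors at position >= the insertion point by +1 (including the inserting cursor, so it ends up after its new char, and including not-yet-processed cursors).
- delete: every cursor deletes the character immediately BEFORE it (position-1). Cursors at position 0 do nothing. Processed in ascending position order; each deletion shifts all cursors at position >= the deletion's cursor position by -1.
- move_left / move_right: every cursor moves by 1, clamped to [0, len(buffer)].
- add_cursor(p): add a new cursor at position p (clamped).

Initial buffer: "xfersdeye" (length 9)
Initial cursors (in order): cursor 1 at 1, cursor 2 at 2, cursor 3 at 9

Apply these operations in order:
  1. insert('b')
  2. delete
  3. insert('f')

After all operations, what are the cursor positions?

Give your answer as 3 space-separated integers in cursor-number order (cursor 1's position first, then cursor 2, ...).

Answer: 2 4 12

Derivation:
After op 1 (insert('b')): buffer="xbfbersdeyeb" (len 12), cursors c1@2 c2@4 c3@12, authorship .1.2.......3
After op 2 (delete): buffer="xfersdeye" (len 9), cursors c1@1 c2@2 c3@9, authorship .........
After op 3 (insert('f')): buffer="xfffersdeyef" (len 12), cursors c1@2 c2@4 c3@12, authorship .1.2.......3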